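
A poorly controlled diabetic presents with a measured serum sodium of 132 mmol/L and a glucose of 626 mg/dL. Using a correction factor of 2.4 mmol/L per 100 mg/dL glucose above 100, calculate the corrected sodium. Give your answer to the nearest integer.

Corrected Na = measured Na + 2.4 · (glucose − 100)/100
= 132 + 2.4 · (626 − 100)/100
= 132 + 12.6
= 144.6 mmol/L

145 mmol/L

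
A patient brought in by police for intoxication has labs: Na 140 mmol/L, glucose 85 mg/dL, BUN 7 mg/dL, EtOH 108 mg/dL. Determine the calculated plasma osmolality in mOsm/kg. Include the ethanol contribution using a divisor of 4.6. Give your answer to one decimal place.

310.7 mOsm/kg

Calculated osmolality = 2·Na + glucose/18 + BUN/2.8 + ethanol/4.6
= 2·140 + 85/18 + 7/2.8 + 108/4.6
= 280 + 4.72 + 2.50 + 23.48
= 310.7 mOsm/kg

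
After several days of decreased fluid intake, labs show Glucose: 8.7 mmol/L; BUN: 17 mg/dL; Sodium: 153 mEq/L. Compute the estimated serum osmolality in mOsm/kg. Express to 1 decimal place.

320.8 mOsm/kg

Calculated osmolality = 2·Na + glucose + BUN/2.8
= 2·153 + 8.7 + 17/2.8
= 306 + 8.70 + 6.07
= 320.77 mOsm/kg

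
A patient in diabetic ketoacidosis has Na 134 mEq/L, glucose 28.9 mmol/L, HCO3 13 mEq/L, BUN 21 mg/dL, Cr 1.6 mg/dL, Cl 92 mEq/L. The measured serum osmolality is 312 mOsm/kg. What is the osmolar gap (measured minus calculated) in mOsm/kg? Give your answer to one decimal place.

Calculated osmolality = 2·Na + glucose + BUN/2.8
= 2·134 + 28.9 + 21/2.8
= 268 + 28.90 + 7.50
= 304.4 mOsm/kg ≈ 304.4 mOsm/kg
Osmolar gap = measured − calculated = 312 − 304.4 = 7.6 mOsm/kg

7.6 mOsm/kg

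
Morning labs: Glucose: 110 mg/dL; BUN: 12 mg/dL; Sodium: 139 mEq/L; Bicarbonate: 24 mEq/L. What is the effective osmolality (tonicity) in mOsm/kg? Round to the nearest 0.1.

284.1 mOsm/kg

Effective osmolality excludes urea (freely permeant across cell membranes):
2·Na + glucose/18
= 2·139 + 110/18
= 278 + 6.11
= 284.11 mOsm/kg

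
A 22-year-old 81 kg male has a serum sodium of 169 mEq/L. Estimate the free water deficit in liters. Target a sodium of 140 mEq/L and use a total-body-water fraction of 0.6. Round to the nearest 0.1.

10.1 L

TBW = 0.6 · 81 = 48.6 L
Free water deficit = TBW · (Na/140 − 1)
= 48.6 · (169/140 − 1)
= 48.6 · 0.2071
= 10.07 L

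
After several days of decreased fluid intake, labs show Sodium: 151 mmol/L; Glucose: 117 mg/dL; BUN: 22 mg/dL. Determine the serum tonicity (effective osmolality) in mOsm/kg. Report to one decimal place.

Effective osmolality excludes urea (freely permeant across cell membranes):
2·Na + glucose/18
= 2·151 + 117/18
= 302 + 6.5
= 308.5 mOsm/kg

308.5 mOsm/kg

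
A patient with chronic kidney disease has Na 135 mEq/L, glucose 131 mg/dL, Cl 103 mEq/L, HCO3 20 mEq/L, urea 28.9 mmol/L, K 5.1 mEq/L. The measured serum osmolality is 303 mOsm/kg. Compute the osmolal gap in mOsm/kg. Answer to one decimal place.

-3.2 mOsm/kg

Calculated osmolality = 2·Na + glucose/18 + urea
= 2·135 + 131/18 + 28.9
= 270 + 7.28 + 28.90
= 306.18 mOsm/kg ≈ 306.2 mOsm/kg
Osmolar gap = measured − calculated = 303 − 306.2 = -3.2 mOsm/kg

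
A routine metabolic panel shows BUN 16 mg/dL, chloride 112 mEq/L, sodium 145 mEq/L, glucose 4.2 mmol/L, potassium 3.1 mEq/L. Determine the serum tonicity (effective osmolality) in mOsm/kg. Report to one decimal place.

294.2 mOsm/kg

Effective osmolality excludes urea (freely permeant across cell membranes):
2·Na + glucose
= 2·145 + 4.2
= 290 + 4.2
= 294.2 mOsm/kg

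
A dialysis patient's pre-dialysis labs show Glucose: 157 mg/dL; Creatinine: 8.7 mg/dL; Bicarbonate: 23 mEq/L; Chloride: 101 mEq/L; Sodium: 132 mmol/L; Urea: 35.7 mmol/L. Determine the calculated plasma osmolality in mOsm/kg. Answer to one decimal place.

Calculated osmolality = 2·Na + glucose/18 + urea
= 2·132 + 157/18 + 35.7
= 264 + 8.72 + 35.70
= 308.42 mOsm/kg

308.4 mOsm/kg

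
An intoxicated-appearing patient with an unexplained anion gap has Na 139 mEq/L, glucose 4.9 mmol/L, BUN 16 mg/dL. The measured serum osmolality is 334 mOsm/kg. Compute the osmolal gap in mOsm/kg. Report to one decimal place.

45.4 mOsm/kg

Calculated osmolality = 2·Na + glucose + BUN/2.8
= 2·139 + 4.9 + 16/2.8
= 278 + 4.90 + 5.71
= 288.61 mOsm/kg ≈ 288.6 mOsm/kg
Osmolar gap = measured − calculated = 334 − 288.6 = 45.4 mOsm/kg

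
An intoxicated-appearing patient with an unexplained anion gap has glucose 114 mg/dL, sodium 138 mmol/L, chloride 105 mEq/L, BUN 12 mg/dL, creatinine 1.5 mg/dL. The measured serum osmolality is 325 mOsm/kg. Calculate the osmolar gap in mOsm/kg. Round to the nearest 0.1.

Calculated osmolality = 2·Na + glucose/18 + BUN/2.8
= 2·138 + 114/18 + 12/2.8
= 276 + 6.33 + 4.29
= 286.62 mOsm/kg ≈ 286.6 mOsm/kg
Osmolar gap = measured − calculated = 325 − 286.6 = 38.4 mOsm/kg

38.4 mOsm/kg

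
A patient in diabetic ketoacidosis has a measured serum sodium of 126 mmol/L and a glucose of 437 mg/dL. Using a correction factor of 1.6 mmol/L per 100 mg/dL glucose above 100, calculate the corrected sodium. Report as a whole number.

131 mmol/L

Corrected Na = measured Na + 1.6 · (glucose − 100)/100
= 126 + 1.6 · (437 − 100)/100
= 126 + 5.4
= 131.4 mmol/L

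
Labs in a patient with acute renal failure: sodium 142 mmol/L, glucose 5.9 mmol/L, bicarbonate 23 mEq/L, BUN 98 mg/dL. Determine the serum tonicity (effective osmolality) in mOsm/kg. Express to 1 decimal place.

Effective osmolality excludes urea (freely permeant across cell membranes):
2·Na + glucose
= 2·142 + 5.9
= 284 + 5.9
= 289.9 mOsm/kg

289.9 mOsm/kg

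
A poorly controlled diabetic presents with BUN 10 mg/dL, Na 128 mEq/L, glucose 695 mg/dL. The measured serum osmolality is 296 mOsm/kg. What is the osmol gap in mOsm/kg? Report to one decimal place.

Calculated osmolality = 2·Na + glucose/18 + BUN/2.8
= 2·128 + 695/18 + 10/2.8
= 256 + 38.61 + 3.57
= 298.18 mOsm/kg ≈ 298.2 mOsm/kg
Osmolar gap = measured − calculated = 296 − 298.2 = -2.2 mOsm/kg

-2.2 mOsm/kg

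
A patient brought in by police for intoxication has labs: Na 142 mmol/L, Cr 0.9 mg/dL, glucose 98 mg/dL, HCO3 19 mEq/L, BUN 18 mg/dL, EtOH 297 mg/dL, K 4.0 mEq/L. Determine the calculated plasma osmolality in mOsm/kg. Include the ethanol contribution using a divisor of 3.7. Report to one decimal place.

376.1 mOsm/kg

Calculated osmolality = 2·Na + glucose/18 + BUN/2.8 + ethanol/3.7
= 2·142 + 98/18 + 18/2.8 + 297/3.7
= 284 + 5.44 + 6.43 + 80.27
= 376.14 mOsm/kg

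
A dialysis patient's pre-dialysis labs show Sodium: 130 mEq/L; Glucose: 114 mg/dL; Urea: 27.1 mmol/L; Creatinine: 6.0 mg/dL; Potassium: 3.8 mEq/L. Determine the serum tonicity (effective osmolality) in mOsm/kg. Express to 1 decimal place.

266.3 mOsm/kg

Effective osmolality excludes urea (freely permeant across cell membranes):
2·Na + glucose/18
= 2·130 + 114/18
= 260 + 6.33
= 266.33 mOsm/kg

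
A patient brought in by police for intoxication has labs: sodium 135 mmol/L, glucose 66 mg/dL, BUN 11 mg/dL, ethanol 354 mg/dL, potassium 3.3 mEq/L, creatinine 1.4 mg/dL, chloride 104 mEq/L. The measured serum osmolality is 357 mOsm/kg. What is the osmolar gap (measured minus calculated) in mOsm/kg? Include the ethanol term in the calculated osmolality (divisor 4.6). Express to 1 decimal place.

2.4 mOsm/kg

Calculated osmolality = 2·Na + glucose/18 + BUN/2.8 + ethanol/4.6
= 2·135 + 66/18 + 11/2.8 + 354/4.6
= 270 + 3.67 + 3.93 + 76.96
= 354.56 mOsm/kg ≈ 354.6 mOsm/kg
Osmolar gap = measured − calculated = 357 − 354.6 = 2.4 mOsm/kg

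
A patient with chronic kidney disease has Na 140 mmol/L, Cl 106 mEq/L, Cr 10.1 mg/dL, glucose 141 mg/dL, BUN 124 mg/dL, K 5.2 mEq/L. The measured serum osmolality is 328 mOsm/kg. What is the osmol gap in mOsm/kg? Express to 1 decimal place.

-4.1 mOsm/kg

Calculated osmolality = 2·Na + glucose/18 + BUN/2.8
= 2·140 + 141/18 + 124/2.8
= 280 + 7.83 + 44.29
= 332.12 mOsm/kg ≈ 332.1 mOsm/kg
Osmolar gap = measured − calculated = 328 − 332.1 = -4.1 mOsm/kg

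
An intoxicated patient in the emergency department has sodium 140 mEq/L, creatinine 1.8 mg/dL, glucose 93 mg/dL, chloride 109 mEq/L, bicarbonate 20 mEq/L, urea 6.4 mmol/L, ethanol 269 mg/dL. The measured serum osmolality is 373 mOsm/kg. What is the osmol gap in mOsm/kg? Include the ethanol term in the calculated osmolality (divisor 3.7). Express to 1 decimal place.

8.7 mOsm/kg

Calculated osmolality = 2·Na + glucose/18 + urea + ethanol/3.7
= 2·140 + 93/18 + 6.4 + 269/3.7
= 280 + 5.17 + 6.40 + 72.70
= 364.27 mOsm/kg ≈ 364.3 mOsm/kg
Osmolar gap = measured − calculated = 373 − 364.3 = 8.7 mOsm/kg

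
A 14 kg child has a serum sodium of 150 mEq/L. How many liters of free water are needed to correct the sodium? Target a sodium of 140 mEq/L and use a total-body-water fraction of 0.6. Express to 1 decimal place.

TBW = 0.6 · 14 = 8.4 L
Free water deficit = TBW · (Na/140 − 1)
= 8.4 · (150/140 − 1)
= 8.4 · 0.0714
= 0.6 L

0.6 L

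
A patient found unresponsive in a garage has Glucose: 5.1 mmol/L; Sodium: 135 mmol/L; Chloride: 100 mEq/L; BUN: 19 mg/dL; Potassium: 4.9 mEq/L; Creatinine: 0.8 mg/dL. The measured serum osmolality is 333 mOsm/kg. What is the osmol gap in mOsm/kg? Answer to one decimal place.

51.1 mOsm/kg

Calculated osmolality = 2·Na + glucose + BUN/2.8
= 2·135 + 5.1 + 19/2.8
= 270 + 5.10 + 6.79
= 281.89 mOsm/kg ≈ 281.9 mOsm/kg
Osmolar gap = measured − calculated = 333 − 281.9 = 51.1 mOsm/kg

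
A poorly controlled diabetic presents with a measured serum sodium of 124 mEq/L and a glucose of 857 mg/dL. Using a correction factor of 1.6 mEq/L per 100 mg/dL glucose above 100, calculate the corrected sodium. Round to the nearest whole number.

136 mEq/L

Corrected Na = measured Na + 1.6 · (glucose − 100)/100
= 124 + 1.6 · (857 − 100)/100
= 124 + 12.1
= 136.1 mEq/L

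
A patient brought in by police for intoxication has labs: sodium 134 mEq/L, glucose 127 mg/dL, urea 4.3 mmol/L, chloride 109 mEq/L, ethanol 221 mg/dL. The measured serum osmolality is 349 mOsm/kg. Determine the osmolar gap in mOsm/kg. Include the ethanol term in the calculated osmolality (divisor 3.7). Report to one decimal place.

9.9 mOsm/kg

Calculated osmolality = 2·Na + glucose/18 + urea + ethanol/3.7
= 2·134 + 127/18 + 4.3 + 221/3.7
= 268 + 7.06 + 4.30 + 59.73
= 339.09 mOsm/kg ≈ 339.1 mOsm/kg
Osmolar gap = measured − calculated = 349 − 339.1 = 9.9 mOsm/kg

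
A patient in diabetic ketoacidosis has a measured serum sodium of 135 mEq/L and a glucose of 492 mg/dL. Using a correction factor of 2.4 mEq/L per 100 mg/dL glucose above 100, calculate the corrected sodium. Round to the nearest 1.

144 mEq/L

Corrected Na = measured Na + 2.4 · (glucose − 100)/100
= 135 + 2.4 · (492 − 100)/100
= 135 + 9.4
= 144.4 mEq/L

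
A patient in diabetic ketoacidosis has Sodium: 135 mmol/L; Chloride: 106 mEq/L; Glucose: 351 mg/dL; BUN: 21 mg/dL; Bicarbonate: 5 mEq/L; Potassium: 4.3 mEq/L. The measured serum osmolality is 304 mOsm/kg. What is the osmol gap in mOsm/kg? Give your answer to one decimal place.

Calculated osmolality = 2·Na + glucose/18 + BUN/2.8
= 2·135 + 351/18 + 21/2.8
= 270 + 19.50 + 7.50
= 297 mOsm/kg ≈ 297.0 mOsm/kg
Osmolar gap = measured − calculated = 304 − 297.0 = 7.0 mOsm/kg

7.0 mOsm/kg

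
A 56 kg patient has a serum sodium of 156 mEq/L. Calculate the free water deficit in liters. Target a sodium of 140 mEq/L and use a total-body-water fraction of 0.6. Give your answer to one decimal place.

TBW = 0.6 · 56 = 33.6 L
Free water deficit = TBW · (Na/140 − 1)
= 33.6 · (156/140 − 1)
= 33.6 · 0.1143
= 3.84 L

3.8 L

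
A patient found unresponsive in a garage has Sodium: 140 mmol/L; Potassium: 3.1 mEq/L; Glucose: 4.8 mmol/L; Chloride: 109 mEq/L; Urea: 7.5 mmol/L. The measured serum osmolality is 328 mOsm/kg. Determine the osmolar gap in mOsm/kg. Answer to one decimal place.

Calculated osmolality = 2·Na + glucose + urea
= 2·140 + 4.8 + 7.5
= 280 + 4.80 + 7.50
= 292.3 mOsm/kg ≈ 292.3 mOsm/kg
Osmolar gap = measured − calculated = 328 − 292.3 = 35.7 mOsm/kg

35.7 mOsm/kg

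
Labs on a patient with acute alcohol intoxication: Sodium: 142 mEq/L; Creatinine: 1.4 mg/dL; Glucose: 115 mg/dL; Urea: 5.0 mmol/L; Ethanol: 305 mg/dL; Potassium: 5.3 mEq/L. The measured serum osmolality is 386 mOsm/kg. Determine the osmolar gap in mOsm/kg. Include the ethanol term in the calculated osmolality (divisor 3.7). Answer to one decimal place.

Calculated osmolality = 2·Na + glucose/18 + urea + ethanol/3.7
= 2·142 + 115/18 + 5 + 305/3.7
= 284 + 6.39 + 5 + 82.43
= 377.82 mOsm/kg ≈ 377.8 mOsm/kg
Osmolar gap = measured − calculated = 386 − 377.8 = 8.2 mOsm/kg

8.2 mOsm/kg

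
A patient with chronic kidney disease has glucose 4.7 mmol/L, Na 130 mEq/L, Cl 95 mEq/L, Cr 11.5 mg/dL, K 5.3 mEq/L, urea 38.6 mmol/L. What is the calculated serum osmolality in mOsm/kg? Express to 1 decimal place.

303.3 mOsm/kg

Calculated osmolality = 2·Na + glucose + urea
= 2·130 + 4.7 + 38.6
= 260 + 4.70 + 38.60
= 303.3 mOsm/kg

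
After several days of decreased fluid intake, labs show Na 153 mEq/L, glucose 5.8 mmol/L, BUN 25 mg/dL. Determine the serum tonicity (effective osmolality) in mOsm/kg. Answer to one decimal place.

311.8 mOsm/kg

Effective osmolality excludes urea (freely permeant across cell membranes):
2·Na + glucose
= 2·153 + 5.8
= 306 + 5.8
= 311.8 mOsm/kg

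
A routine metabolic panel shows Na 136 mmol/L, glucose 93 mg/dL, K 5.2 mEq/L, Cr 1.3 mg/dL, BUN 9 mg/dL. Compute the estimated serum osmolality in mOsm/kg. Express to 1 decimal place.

280.4 mOsm/kg

Calculated osmolality = 2·Na + glucose/18 + BUN/2.8
= 2·136 + 93/18 + 9/2.8
= 272 + 5.17 + 3.21
= 280.38 mOsm/kg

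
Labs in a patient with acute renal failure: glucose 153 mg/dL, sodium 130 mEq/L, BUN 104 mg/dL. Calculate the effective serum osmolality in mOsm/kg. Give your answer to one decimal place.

268.5 mOsm/kg

Effective osmolality excludes urea (freely permeant across cell membranes):
2·Na + glucose/18
= 2·130 + 153/18
= 260 + 8.5
= 268.5 mOsm/kg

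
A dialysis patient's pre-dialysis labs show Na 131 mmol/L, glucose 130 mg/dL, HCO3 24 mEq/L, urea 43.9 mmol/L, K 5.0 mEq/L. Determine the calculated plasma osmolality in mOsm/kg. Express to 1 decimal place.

Calculated osmolality = 2·Na + glucose/18 + urea
= 2·131 + 130/18 + 43.9
= 262 + 7.22 + 43.90
= 313.12 mOsm/kg

313.1 mOsm/kg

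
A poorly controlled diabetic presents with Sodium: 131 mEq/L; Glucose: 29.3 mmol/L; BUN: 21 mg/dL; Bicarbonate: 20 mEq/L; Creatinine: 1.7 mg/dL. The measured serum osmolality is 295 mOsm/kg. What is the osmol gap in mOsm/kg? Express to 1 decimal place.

-3.8 mOsm/kg

Calculated osmolality = 2·Na + glucose + BUN/2.8
= 2·131 + 29.3 + 21/2.8
= 262 + 29.30 + 7.50
= 298.8 mOsm/kg ≈ 298.8 mOsm/kg
Osmolar gap = measured − calculated = 295 − 298.8 = -3.8 mOsm/kg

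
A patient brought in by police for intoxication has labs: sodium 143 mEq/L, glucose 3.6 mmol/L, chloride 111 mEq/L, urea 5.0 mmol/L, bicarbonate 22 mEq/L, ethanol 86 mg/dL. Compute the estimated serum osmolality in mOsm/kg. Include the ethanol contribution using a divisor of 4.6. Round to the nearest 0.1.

313.3 mOsm/kg

Calculated osmolality = 2·Na + glucose + urea + ethanol/4.6
= 2·143 + 3.6 + 5 + 86/4.6
= 286 + 3.60 + 5 + 18.70
= 313.3 mOsm/kg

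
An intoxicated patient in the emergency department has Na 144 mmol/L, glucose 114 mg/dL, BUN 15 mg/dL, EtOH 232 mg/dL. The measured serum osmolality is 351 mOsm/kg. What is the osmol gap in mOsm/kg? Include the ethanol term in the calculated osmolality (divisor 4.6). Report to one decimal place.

0.9 mOsm/kg

Calculated osmolality = 2·Na + glucose/18 + BUN/2.8 + ethanol/4.6
= 2·144 + 114/18 + 15/2.8 + 232/4.6
= 288 + 6.33 + 5.36 + 50.43
= 350.12 mOsm/kg ≈ 350.1 mOsm/kg
Osmolar gap = measured − calculated = 351 − 350.1 = 0.9 mOsm/kg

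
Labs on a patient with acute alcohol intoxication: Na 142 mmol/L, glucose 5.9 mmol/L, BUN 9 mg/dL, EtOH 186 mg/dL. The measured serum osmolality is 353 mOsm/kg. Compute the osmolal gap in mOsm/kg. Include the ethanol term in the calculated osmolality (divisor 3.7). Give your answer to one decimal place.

9.6 mOsm/kg

Calculated osmolality = 2·Na + glucose + BUN/2.8 + ethanol/3.7
= 2·142 + 5.9 + 9/2.8 + 186/3.7
= 284 + 5.90 + 3.21 + 50.27
= 343.38 mOsm/kg ≈ 343.4 mOsm/kg
Osmolar gap = measured − calculated = 353 − 343.4 = 9.6 mOsm/kg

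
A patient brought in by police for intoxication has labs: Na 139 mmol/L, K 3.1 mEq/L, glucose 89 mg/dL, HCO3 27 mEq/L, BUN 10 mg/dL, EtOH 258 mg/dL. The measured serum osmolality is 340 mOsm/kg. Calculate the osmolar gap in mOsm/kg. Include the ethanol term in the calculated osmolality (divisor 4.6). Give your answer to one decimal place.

-2.6 mOsm/kg

Calculated osmolality = 2·Na + glucose/18 + BUN/2.8 + ethanol/4.6
= 2·139 + 89/18 + 10/2.8 + 258/4.6
= 278 + 4.94 + 3.57 + 56.09
= 342.6 mOsm/kg ≈ 342.6 mOsm/kg
Osmolar gap = measured − calculated = 340 − 342.6 = -2.6 mOsm/kg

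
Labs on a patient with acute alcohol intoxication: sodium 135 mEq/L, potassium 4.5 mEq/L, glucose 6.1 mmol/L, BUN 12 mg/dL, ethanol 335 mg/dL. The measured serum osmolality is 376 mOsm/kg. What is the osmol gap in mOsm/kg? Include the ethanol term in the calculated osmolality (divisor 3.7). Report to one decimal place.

5.1 mOsm/kg

Calculated osmolality = 2·Na + glucose + BUN/2.8 + ethanol/3.7
= 2·135 + 6.1 + 12/2.8 + 335/3.7
= 270 + 6.10 + 4.29 + 90.54
= 370.93 mOsm/kg ≈ 370.9 mOsm/kg
Osmolar gap = measured − calculated = 376 − 370.9 = 5.1 mOsm/kg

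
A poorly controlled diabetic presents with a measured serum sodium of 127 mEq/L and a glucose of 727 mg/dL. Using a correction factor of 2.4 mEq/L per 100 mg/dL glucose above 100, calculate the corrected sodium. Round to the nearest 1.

142 mEq/L

Corrected Na = measured Na + 2.4 · (glucose − 100)/100
= 127 + 2.4 · (727 − 100)/100
= 127 + 15
= 142 mEq/L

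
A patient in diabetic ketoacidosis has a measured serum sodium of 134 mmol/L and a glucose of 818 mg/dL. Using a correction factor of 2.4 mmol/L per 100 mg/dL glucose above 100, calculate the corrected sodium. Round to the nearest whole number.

151 mmol/L

Corrected Na = measured Na + 2.4 · (glucose − 100)/100
= 134 + 2.4 · (818 − 100)/100
= 134 + 17.2
= 151.2 mmol/L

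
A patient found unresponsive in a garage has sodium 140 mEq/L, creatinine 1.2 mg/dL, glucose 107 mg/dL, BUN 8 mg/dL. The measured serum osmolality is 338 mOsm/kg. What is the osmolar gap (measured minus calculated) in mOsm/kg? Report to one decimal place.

Calculated osmolality = 2·Na + glucose/18 + BUN/2.8
= 2·140 + 107/18 + 8/2.8
= 280 + 5.94 + 2.86
= 288.8 mOsm/kg ≈ 288.8 mOsm/kg
Osmolar gap = measured − calculated = 338 − 288.8 = 49.2 mOsm/kg

49.2 mOsm/kg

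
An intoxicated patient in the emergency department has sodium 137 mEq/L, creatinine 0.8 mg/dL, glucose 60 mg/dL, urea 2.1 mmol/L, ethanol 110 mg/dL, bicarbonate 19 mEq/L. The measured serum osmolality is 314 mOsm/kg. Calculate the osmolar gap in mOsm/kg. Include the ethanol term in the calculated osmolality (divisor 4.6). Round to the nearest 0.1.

10.7 mOsm/kg

Calculated osmolality = 2·Na + glucose/18 + urea + ethanol/4.6
= 2·137 + 60/18 + 2.1 + 110/4.6
= 274 + 3.33 + 2.10 + 23.91
= 303.34 mOsm/kg ≈ 303.3 mOsm/kg
Osmolar gap = measured − calculated = 314 − 303.3 = 10.7 mOsm/kg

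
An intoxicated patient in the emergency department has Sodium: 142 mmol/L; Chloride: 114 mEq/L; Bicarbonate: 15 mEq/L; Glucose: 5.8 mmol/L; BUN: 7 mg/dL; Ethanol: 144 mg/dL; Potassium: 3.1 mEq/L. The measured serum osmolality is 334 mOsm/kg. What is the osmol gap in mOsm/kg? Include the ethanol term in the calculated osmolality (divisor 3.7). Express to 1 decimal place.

Calculated osmolality = 2·Na + glucose + BUN/2.8 + ethanol/3.7
= 2·142 + 5.8 + 7/2.8 + 144/3.7
= 284 + 5.80 + 2.50 + 38.92
= 331.22 mOsm/kg ≈ 331.2 mOsm/kg
Osmolar gap = measured − calculated = 334 − 331.2 = 2.8 mOsm/kg

2.8 mOsm/kg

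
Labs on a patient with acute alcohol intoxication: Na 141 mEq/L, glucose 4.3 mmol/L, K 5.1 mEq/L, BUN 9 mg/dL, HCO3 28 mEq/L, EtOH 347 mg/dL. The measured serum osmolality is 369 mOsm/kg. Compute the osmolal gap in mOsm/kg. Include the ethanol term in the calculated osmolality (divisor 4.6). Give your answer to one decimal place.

4.1 mOsm/kg

Calculated osmolality = 2·Na + glucose + BUN/2.8 + ethanol/4.6
= 2·141 + 4.3 + 9/2.8 + 347/4.6
= 282 + 4.30 + 3.21 + 75.43
= 364.94 mOsm/kg ≈ 364.9 mOsm/kg
Osmolar gap = measured − calculated = 369 − 364.9 = 4.1 mOsm/kg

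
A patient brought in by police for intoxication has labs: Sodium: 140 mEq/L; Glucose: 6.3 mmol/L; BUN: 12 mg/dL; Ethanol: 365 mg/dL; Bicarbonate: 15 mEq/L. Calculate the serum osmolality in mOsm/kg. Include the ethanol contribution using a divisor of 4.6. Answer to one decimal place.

369.9 mOsm/kg

Calculated osmolality = 2·Na + glucose + BUN/2.8 + ethanol/4.6
= 2·140 + 6.3 + 12/2.8 + 365/4.6
= 280 + 6.30 + 4.29 + 79.35
= 369.94 mOsm/kg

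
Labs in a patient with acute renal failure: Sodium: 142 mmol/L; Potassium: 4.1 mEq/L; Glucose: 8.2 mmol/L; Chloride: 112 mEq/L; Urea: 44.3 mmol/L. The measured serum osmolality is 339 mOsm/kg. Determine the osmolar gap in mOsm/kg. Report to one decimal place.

2.5 mOsm/kg

Calculated osmolality = 2·Na + glucose + urea
= 2·142 + 8.2 + 44.3
= 284 + 8.20 + 44.30
= 336.5 mOsm/kg ≈ 336.5 mOsm/kg
Osmolar gap = measured − calculated = 339 − 336.5 = 2.5 mOsm/kg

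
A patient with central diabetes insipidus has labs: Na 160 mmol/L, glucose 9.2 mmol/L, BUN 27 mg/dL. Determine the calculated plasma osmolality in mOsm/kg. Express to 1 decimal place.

338.8 mOsm/kg

Calculated osmolality = 2·Na + glucose + BUN/2.8
= 2·160 + 9.2 + 27/2.8
= 320 + 9.20 + 9.64
= 338.84 mOsm/kg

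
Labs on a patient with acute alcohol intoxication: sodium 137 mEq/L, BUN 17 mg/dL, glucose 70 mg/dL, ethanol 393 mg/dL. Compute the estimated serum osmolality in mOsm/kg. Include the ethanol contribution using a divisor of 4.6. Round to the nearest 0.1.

Calculated osmolality = 2·Na + glucose/18 + BUN/2.8 + ethanol/4.6
= 2·137 + 70/18 + 17/2.8 + 393/4.6
= 274 + 3.89 + 6.07 + 85.43
= 369.39 mOsm/kg

369.4 mOsm/kg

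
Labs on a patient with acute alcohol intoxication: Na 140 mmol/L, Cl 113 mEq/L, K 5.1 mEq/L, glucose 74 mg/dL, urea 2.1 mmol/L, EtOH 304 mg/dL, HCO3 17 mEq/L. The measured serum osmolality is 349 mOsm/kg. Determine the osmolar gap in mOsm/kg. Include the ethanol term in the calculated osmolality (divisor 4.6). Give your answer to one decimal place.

Calculated osmolality = 2·Na + glucose/18 + urea + ethanol/4.6
= 2·140 + 74/18 + 2.1 + 304/4.6
= 280 + 4.11 + 2.10 + 66.09
= 352.3 mOsm/kg ≈ 352.3 mOsm/kg
Osmolar gap = measured − calculated = 349 − 352.3 = -3.3 mOsm/kg

-3.3 mOsm/kg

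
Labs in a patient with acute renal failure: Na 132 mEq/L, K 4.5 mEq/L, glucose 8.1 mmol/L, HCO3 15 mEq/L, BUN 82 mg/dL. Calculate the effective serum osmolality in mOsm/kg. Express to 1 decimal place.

Effective osmolality excludes urea (freely permeant across cell membranes):
2·Na + glucose
= 2·132 + 8.1
= 264 + 8.1
= 272.1 mOsm/kg

272.1 mOsm/kg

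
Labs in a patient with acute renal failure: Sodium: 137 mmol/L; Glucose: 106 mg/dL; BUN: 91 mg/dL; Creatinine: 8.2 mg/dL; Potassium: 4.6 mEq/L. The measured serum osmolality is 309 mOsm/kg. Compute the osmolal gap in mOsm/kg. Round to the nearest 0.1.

-3.4 mOsm/kg

Calculated osmolality = 2·Na + glucose/18 + BUN/2.8
= 2·137 + 106/18 + 91/2.8
= 274 + 5.89 + 32.50
= 312.39 mOsm/kg ≈ 312.4 mOsm/kg
Osmolar gap = measured − calculated = 309 − 312.4 = -3.4 mOsm/kg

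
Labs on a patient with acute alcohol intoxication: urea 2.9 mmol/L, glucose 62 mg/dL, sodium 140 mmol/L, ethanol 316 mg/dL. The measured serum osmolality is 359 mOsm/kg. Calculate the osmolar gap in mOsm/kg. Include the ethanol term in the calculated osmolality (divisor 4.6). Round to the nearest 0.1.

Calculated osmolality = 2·Na + glucose/18 + urea + ethanol/4.6
= 2·140 + 62/18 + 2.9 + 316/4.6
= 280 + 3.44 + 2.90 + 68.70
= 355.04 mOsm/kg ≈ 355.0 mOsm/kg
Osmolar gap = measured − calculated = 359 − 355.0 = 4.0 mOsm/kg

4.0 mOsm/kg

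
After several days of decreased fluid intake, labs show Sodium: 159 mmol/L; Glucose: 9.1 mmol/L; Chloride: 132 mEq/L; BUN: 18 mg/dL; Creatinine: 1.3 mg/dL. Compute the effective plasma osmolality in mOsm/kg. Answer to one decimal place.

327.1 mOsm/kg

Effective osmolality excludes urea (freely permeant across cell membranes):
2·Na + glucose
= 2·159 + 9.1
= 318 + 9.1
= 327.1 mOsm/kg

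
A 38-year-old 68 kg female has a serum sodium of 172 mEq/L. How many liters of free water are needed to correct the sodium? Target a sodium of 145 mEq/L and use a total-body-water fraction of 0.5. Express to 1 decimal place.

TBW = 0.5 · 68 = 34 L
Free water deficit = TBW · (Na/145 − 1)
= 34 · (172/145 − 1)
= 34 · 0.1862
= 6.33 L

6.3 L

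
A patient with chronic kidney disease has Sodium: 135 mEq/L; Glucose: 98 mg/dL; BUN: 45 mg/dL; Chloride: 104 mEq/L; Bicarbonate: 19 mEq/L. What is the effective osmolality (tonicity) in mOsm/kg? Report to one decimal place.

275.4 mOsm/kg

Effective osmolality excludes urea (freely permeant across cell membranes):
2·Na + glucose/18
= 2·135 + 98/18
= 270 + 5.44
= 275.44 mOsm/kg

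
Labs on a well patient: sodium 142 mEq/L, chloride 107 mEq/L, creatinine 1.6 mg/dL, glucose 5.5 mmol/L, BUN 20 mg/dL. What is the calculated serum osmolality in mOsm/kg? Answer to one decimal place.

296.6 mOsm/kg

Calculated osmolality = 2·Na + glucose + BUN/2.8
= 2·142 + 5.5 + 20/2.8
= 284 + 5.50 + 7.14
= 296.64 mOsm/kg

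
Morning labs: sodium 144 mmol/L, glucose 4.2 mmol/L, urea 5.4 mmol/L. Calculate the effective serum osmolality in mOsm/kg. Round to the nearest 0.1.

292.2 mOsm/kg

Effective osmolality excludes urea (freely permeant across cell membranes):
2·Na + glucose
= 2·144 + 4.2
= 288 + 4.2
= 292.2 mOsm/kg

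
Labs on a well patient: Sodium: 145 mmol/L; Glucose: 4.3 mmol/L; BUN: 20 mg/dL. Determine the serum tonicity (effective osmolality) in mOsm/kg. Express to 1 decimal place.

Effective osmolality excludes urea (freely permeant across cell membranes):
2·Na + glucose
= 2·145 + 4.3
= 290 + 4.3
= 294.3 mOsm/kg

294.3 mOsm/kg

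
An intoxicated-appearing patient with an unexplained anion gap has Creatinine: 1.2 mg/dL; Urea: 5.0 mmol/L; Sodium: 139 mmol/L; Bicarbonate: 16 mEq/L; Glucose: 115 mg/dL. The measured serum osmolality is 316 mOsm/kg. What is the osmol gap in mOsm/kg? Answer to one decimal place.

Calculated osmolality = 2·Na + glucose/18 + urea
= 2·139 + 115/18 + 5
= 278 + 6.39 + 5
= 289.39 mOsm/kg ≈ 289.4 mOsm/kg
Osmolar gap = measured − calculated = 316 − 289.4 = 26.6 mOsm/kg

26.6 mOsm/kg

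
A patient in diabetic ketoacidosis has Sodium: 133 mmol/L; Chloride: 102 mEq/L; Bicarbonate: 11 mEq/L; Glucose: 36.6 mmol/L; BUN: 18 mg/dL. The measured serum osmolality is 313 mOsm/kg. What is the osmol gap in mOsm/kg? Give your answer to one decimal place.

Calculated osmolality = 2·Na + glucose + BUN/2.8
= 2·133 + 36.6 + 18/2.8
= 266 + 36.60 + 6.43
= 309.03 mOsm/kg ≈ 309.0 mOsm/kg
Osmolar gap = measured − calculated = 313 − 309.0 = 4.0 mOsm/kg

4.0 mOsm/kg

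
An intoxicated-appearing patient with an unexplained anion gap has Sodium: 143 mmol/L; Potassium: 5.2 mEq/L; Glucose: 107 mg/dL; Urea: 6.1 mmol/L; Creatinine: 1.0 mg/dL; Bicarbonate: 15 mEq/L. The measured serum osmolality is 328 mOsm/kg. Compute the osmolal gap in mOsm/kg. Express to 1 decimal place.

30.0 mOsm/kg

Calculated osmolality = 2·Na + glucose/18 + urea
= 2·143 + 107/18 + 6.1
= 286 + 5.94 + 6.10
= 298.04 mOsm/kg ≈ 298.0 mOsm/kg
Osmolar gap = measured − calculated = 328 − 298.0 = 30.0 mOsm/kg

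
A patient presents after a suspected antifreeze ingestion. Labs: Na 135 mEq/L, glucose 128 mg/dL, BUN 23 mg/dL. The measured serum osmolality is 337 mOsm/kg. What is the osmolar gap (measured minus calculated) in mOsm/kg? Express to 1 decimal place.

Calculated osmolality = 2·Na + glucose/18 + BUN/2.8
= 2·135 + 128/18 + 23/2.8
= 270 + 7.11 + 8.21
= 285.32 mOsm/kg ≈ 285.3 mOsm/kg
Osmolar gap = measured − calculated = 337 − 285.3 = 51.7 mOsm/kg

51.7 mOsm/kg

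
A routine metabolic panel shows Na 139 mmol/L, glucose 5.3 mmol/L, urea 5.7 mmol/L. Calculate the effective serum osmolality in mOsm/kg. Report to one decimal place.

Effective osmolality excludes urea (freely permeant across cell membranes):
2·Na + glucose
= 2·139 + 5.3
= 278 + 5.3
= 283.3 mOsm/kg

283.3 mOsm/kg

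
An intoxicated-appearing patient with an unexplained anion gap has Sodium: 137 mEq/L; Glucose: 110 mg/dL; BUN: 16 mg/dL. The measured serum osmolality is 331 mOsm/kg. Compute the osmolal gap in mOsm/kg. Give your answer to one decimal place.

Calculated osmolality = 2·Na + glucose/18 + BUN/2.8
= 2·137 + 110/18 + 16/2.8
= 274 + 6.11 + 5.71
= 285.82 mOsm/kg ≈ 285.8 mOsm/kg
Osmolar gap = measured − calculated = 331 − 285.8 = 45.2 mOsm/kg

45.2 mOsm/kg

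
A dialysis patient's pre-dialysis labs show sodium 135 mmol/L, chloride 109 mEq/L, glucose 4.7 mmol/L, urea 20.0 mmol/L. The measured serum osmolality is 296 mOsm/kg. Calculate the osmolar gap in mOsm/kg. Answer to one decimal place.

Calculated osmolality = 2·Na + glucose + urea
= 2·135 + 4.7 + 20
= 270 + 4.70 + 20
= 294.7 mOsm/kg ≈ 294.7 mOsm/kg
Osmolar gap = measured − calculated = 296 − 294.7 = 1.3 mOsm/kg

1.3 mOsm/kg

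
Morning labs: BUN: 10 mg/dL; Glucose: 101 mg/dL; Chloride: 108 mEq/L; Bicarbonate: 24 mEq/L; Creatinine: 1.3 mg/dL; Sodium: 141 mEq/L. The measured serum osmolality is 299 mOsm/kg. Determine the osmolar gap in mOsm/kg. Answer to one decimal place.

Calculated osmolality = 2·Na + glucose/18 + BUN/2.8
= 2·141 + 101/18 + 10/2.8
= 282 + 5.61 + 3.57
= 291.18 mOsm/kg ≈ 291.2 mOsm/kg
Osmolar gap = measured − calculated = 299 − 291.2 = 7.8 mOsm/kg

7.8 mOsm/kg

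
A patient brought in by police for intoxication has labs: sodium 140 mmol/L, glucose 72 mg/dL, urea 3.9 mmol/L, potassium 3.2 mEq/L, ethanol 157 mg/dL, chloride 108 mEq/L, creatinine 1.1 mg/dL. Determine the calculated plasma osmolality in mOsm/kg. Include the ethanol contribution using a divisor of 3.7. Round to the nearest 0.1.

Calculated osmolality = 2·Na + glucose/18 + urea + ethanol/3.7
= 2·140 + 72/18 + 3.9 + 157/3.7
= 280 + 4 + 3.90 + 42.43
= 330.33 mOsm/kg

330.3 mOsm/kg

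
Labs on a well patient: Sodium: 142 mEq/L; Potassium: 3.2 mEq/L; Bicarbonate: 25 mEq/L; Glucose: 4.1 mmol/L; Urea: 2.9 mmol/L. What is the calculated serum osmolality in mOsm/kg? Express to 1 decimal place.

Calculated osmolality = 2·Na + glucose + urea
= 2·142 + 4.1 + 2.9
= 284 + 4.10 + 2.90
= 291 mOsm/kg

291.0 mOsm/kg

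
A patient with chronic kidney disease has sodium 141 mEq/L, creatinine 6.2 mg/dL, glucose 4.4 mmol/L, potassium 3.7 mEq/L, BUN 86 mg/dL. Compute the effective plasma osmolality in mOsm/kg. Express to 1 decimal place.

286.4 mOsm/kg

Effective osmolality excludes urea (freely permeant across cell membranes):
2·Na + glucose
= 2·141 + 4.4
= 282 + 4.4
= 286.4 mOsm/kg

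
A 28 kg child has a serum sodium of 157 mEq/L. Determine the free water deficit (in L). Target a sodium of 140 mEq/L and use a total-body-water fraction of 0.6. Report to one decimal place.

TBW = 0.6 · 28 = 16.8 L
Free water deficit = TBW · (Na/140 − 1)
= 16.8 · (157/140 − 1)
= 16.8 · 0.1214
= 2.04 L

2.0 L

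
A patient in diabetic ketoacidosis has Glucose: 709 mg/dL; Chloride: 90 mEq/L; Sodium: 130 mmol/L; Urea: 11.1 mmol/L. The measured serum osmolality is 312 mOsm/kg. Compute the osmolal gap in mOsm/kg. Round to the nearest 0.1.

Calculated osmolality = 2·Na + glucose/18 + urea
= 2·130 + 709/18 + 11.1
= 260 + 39.39 + 11.10
= 310.49 mOsm/kg ≈ 310.5 mOsm/kg
Osmolar gap = measured − calculated = 312 − 310.5 = 1.5 mOsm/kg

1.5 mOsm/kg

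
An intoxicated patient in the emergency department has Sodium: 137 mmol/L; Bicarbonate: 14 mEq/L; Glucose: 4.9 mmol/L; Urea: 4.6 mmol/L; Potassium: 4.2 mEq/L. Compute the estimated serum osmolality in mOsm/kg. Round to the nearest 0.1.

283.5 mOsm/kg

Calculated osmolality = 2·Na + glucose + urea
= 2·137 + 4.9 + 4.6
= 274 + 4.90 + 4.60
= 283.5 mOsm/kg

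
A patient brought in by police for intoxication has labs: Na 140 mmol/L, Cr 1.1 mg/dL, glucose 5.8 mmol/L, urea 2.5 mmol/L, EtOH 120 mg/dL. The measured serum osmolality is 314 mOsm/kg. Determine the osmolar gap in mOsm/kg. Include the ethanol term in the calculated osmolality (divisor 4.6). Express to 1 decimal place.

Calculated osmolality = 2·Na + glucose + urea + ethanol/4.6
= 2·140 + 5.8 + 2.5 + 120/4.6
= 280 + 5.80 + 2.50 + 26.09
= 314.39 mOsm/kg ≈ 314.4 mOsm/kg
Osmolar gap = measured − calculated = 314 − 314.4 = -0.4 mOsm/kg

-0.4 mOsm/kg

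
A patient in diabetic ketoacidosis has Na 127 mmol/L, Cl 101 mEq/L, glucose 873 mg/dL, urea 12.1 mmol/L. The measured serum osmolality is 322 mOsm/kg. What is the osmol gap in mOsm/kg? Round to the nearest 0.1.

Calculated osmolality = 2·Na + glucose/18 + urea
= 2·127 + 873/18 + 12.1
= 254 + 48.50 + 12.10
= 314.6 mOsm/kg ≈ 314.6 mOsm/kg
Osmolar gap = measured − calculated = 322 − 314.6 = 7.4 mOsm/kg

7.4 mOsm/kg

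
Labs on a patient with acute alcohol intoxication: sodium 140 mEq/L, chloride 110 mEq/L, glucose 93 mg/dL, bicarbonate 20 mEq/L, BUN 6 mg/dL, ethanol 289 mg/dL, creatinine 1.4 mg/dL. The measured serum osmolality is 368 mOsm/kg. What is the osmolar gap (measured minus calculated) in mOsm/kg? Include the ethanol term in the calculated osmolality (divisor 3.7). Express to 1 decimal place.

Calculated osmolality = 2·Na + glucose/18 + BUN/2.8 + ethanol/3.7
= 2·140 + 93/18 + 6/2.8 + 289/3.7
= 280 + 5.17 + 2.14 + 78.11
= 365.42 mOsm/kg ≈ 365.4 mOsm/kg
Osmolar gap = measured − calculated = 368 − 365.4 = 2.6 mOsm/kg

2.6 mOsm/kg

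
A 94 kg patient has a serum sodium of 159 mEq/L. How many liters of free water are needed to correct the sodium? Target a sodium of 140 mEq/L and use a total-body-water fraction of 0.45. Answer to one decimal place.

TBW = 0.45 · 94 = 42.3 L
Free water deficit = TBW · (Na/140 − 1)
= 42.3 · (159/140 − 1)
= 42.3 · 0.1357
= 5.74 L

5.7 L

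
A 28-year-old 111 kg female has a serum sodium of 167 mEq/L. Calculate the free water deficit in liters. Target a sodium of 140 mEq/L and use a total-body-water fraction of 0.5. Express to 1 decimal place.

TBW = 0.5 · 111 = 55.5 L
Free water deficit = TBW · (Na/140 − 1)
= 55.5 · (167/140 − 1)
= 55.5 · 0.1929
= 10.71 L

10.7 L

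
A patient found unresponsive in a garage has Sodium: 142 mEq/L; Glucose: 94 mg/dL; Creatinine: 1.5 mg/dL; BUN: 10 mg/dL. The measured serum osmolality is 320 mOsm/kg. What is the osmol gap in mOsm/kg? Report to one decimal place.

27.2 mOsm/kg

Calculated osmolality = 2·Na + glucose/18 + BUN/2.8
= 2·142 + 94/18 + 10/2.8
= 284 + 5.22 + 3.57
= 292.79 mOsm/kg ≈ 292.8 mOsm/kg
Osmolar gap = measured − calculated = 320 − 292.8 = 27.2 mOsm/kg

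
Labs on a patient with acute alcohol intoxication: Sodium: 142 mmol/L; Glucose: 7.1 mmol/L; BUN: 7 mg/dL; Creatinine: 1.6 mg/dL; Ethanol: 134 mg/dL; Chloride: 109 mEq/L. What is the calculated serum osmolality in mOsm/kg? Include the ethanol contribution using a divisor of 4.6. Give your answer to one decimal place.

322.7 mOsm/kg

Calculated osmolality = 2·Na + glucose + BUN/2.8 + ethanol/4.6
= 2·142 + 7.1 + 7/2.8 + 134/4.6
= 284 + 7.10 + 2.50 + 29.13
= 322.73 mOsm/kg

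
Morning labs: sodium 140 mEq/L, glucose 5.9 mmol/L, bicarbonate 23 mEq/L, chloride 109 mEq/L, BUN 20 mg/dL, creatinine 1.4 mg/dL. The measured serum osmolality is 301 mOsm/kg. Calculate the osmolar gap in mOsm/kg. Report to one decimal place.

8.0 mOsm/kg

Calculated osmolality = 2·Na + glucose + BUN/2.8
= 2·140 + 5.9 + 20/2.8
= 280 + 5.90 + 7.14
= 293.04 mOsm/kg ≈ 293.0 mOsm/kg
Osmolar gap = measured − calculated = 301 − 293.0 = 8.0 mOsm/kg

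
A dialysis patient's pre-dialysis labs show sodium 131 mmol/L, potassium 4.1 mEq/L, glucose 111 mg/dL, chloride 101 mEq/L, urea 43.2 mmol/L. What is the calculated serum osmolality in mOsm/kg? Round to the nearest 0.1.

Calculated osmolality = 2·Na + glucose/18 + urea
= 2·131 + 111/18 + 43.2
= 262 + 6.17 + 43.20
= 311.37 mOsm/kg

311.4 mOsm/kg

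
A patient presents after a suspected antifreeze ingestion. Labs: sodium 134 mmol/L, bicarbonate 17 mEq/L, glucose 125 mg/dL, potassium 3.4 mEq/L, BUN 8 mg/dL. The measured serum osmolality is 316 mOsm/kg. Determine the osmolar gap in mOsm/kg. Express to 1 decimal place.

Calculated osmolality = 2·Na + glucose/18 + BUN/2.8
= 2·134 + 125/18 + 8/2.8
= 268 + 6.94 + 2.86
= 277.8 mOsm/kg ≈ 277.8 mOsm/kg
Osmolar gap = measured − calculated = 316 − 277.8 = 38.2 mOsm/kg

38.2 mOsm/kg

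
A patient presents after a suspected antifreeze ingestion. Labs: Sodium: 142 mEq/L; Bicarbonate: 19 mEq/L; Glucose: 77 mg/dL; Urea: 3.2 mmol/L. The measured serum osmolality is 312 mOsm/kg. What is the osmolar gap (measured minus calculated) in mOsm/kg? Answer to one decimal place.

20.5 mOsm/kg

Calculated osmolality = 2·Na + glucose/18 + urea
= 2·142 + 77/18 + 3.2
= 284 + 4.28 + 3.20
= 291.48 mOsm/kg ≈ 291.5 mOsm/kg
Osmolar gap = measured − calculated = 312 − 291.5 = 20.5 mOsm/kg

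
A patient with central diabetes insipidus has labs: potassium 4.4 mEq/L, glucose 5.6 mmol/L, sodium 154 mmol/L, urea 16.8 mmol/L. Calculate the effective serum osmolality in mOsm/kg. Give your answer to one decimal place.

Effective osmolality excludes urea (freely permeant across cell membranes):
2·Na + glucose
= 2·154 + 5.6
= 308 + 5.6
= 313.6 mOsm/kg

313.6 mOsm/kg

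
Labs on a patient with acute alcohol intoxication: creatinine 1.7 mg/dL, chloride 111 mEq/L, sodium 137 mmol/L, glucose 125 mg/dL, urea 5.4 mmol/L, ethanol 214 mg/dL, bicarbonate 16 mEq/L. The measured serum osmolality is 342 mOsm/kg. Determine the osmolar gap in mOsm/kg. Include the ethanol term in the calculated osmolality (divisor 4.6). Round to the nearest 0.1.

Calculated osmolality = 2·Na + glucose/18 + urea + ethanol/4.6
= 2·137 + 125/18 + 5.4 + 214/4.6
= 274 + 6.94 + 5.40 + 46.52
= 332.86 mOsm/kg ≈ 332.9 mOsm/kg
Osmolar gap = measured − calculated = 342 − 332.9 = 9.1 mOsm/kg

9.1 mOsm/kg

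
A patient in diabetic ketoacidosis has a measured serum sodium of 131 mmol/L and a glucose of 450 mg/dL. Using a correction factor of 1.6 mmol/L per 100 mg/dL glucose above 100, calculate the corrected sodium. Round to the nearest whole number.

Corrected Na = measured Na + 1.6 · (glucose − 100)/100
= 131 + 1.6 · (450 − 100)/100
= 131 + 5.6
= 136.6 mmol/L

137 mmol/L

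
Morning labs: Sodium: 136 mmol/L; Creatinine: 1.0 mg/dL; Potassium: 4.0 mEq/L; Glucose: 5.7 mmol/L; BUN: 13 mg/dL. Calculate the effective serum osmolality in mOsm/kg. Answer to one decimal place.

Effective osmolality excludes urea (freely permeant across cell membranes):
2·Na + glucose
= 2·136 + 5.7
= 272 + 5.7
= 277.7 mOsm/kg

277.7 mOsm/kg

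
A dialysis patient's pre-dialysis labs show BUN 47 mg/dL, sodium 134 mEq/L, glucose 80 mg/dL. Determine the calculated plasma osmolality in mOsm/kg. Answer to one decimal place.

Calculated osmolality = 2·Na + glucose/18 + BUN/2.8
= 2·134 + 80/18 + 47/2.8
= 268 + 4.44 + 16.79
= 289.23 mOsm/kg

289.2 mOsm/kg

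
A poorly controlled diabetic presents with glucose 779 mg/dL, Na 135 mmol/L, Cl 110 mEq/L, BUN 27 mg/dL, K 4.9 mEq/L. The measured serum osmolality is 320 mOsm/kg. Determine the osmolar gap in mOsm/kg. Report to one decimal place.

Calculated osmolality = 2·Na + glucose/18 + BUN/2.8
= 2·135 + 779/18 + 27/2.8
= 270 + 43.28 + 9.64
= 322.92 mOsm/kg ≈ 322.9 mOsm/kg
Osmolar gap = measured − calculated = 320 − 322.9 = -2.9 mOsm/kg

-2.9 mOsm/kg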